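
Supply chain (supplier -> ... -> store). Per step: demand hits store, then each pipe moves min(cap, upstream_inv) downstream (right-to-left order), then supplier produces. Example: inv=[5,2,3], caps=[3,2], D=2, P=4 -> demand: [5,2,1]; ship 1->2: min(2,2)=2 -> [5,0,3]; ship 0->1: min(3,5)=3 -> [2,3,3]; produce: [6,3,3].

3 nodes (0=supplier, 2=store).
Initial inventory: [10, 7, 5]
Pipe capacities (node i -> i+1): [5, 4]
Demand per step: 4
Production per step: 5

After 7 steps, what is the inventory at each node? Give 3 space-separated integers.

Step 1: demand=4,sold=4 ship[1->2]=4 ship[0->1]=5 prod=5 -> inv=[10 8 5]
Step 2: demand=4,sold=4 ship[1->2]=4 ship[0->1]=5 prod=5 -> inv=[10 9 5]
Step 3: demand=4,sold=4 ship[1->2]=4 ship[0->1]=5 prod=5 -> inv=[10 10 5]
Step 4: demand=4,sold=4 ship[1->2]=4 ship[0->1]=5 prod=5 -> inv=[10 11 5]
Step 5: demand=4,sold=4 ship[1->2]=4 ship[0->1]=5 prod=5 -> inv=[10 12 5]
Step 6: demand=4,sold=4 ship[1->2]=4 ship[0->1]=5 prod=5 -> inv=[10 13 5]
Step 7: demand=4,sold=4 ship[1->2]=4 ship[0->1]=5 prod=5 -> inv=[10 14 5]

10 14 5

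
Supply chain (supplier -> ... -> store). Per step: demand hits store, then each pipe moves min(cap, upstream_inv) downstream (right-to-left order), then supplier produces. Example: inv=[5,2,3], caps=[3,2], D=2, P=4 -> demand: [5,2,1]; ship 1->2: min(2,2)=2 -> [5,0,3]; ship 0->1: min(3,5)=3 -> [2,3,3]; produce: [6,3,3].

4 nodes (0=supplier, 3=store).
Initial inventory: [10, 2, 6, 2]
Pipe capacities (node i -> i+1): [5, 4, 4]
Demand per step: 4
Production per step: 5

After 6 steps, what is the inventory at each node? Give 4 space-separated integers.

Step 1: demand=4,sold=2 ship[2->3]=4 ship[1->2]=2 ship[0->1]=5 prod=5 -> inv=[10 5 4 4]
Step 2: demand=4,sold=4 ship[2->3]=4 ship[1->2]=4 ship[0->1]=5 prod=5 -> inv=[10 6 4 4]
Step 3: demand=4,sold=4 ship[2->3]=4 ship[1->2]=4 ship[0->1]=5 prod=5 -> inv=[10 7 4 4]
Step 4: demand=4,sold=4 ship[2->3]=4 ship[1->2]=4 ship[0->1]=5 prod=5 -> inv=[10 8 4 4]
Step 5: demand=4,sold=4 ship[2->3]=4 ship[1->2]=4 ship[0->1]=5 prod=5 -> inv=[10 9 4 4]
Step 6: demand=4,sold=4 ship[2->3]=4 ship[1->2]=4 ship[0->1]=5 prod=5 -> inv=[10 10 4 4]

10 10 4 4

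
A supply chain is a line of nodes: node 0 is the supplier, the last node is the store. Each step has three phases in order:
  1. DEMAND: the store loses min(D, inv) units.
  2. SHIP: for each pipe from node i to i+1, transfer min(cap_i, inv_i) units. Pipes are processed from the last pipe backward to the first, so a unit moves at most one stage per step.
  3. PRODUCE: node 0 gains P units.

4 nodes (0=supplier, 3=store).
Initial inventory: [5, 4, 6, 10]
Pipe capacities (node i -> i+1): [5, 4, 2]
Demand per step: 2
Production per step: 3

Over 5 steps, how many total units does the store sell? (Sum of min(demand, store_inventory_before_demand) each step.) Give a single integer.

Answer: 10

Derivation:
Step 1: sold=2 (running total=2) -> [3 5 8 10]
Step 2: sold=2 (running total=4) -> [3 4 10 10]
Step 3: sold=2 (running total=6) -> [3 3 12 10]
Step 4: sold=2 (running total=8) -> [3 3 13 10]
Step 5: sold=2 (running total=10) -> [3 3 14 10]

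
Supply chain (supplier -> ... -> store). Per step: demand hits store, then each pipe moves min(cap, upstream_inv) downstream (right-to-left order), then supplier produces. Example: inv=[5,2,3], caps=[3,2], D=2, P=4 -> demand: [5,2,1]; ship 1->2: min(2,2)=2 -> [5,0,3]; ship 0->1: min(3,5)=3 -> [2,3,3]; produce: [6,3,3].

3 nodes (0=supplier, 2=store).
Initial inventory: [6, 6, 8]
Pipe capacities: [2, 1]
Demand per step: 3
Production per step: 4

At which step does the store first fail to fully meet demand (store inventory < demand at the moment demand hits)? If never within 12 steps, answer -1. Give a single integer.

Step 1: demand=3,sold=3 ship[1->2]=1 ship[0->1]=2 prod=4 -> [8 7 6]
Step 2: demand=3,sold=3 ship[1->2]=1 ship[0->1]=2 prod=4 -> [10 8 4]
Step 3: demand=3,sold=3 ship[1->2]=1 ship[0->1]=2 prod=4 -> [12 9 2]
Step 4: demand=3,sold=2 ship[1->2]=1 ship[0->1]=2 prod=4 -> [14 10 1]
Step 5: demand=3,sold=1 ship[1->2]=1 ship[0->1]=2 prod=4 -> [16 11 1]
Step 6: demand=3,sold=1 ship[1->2]=1 ship[0->1]=2 prod=4 -> [18 12 1]
Step 7: demand=3,sold=1 ship[1->2]=1 ship[0->1]=2 prod=4 -> [20 13 1]
Step 8: demand=3,sold=1 ship[1->2]=1 ship[0->1]=2 prod=4 -> [22 14 1]
Step 9: demand=3,sold=1 ship[1->2]=1 ship[0->1]=2 prod=4 -> [24 15 1]
Step 10: demand=3,sold=1 ship[1->2]=1 ship[0->1]=2 prod=4 -> [26 16 1]
Step 11: demand=3,sold=1 ship[1->2]=1 ship[0->1]=2 prod=4 -> [28 17 1]
Step 12: demand=3,sold=1 ship[1->2]=1 ship[0->1]=2 prod=4 -> [30 18 1]
First stockout at step 4

4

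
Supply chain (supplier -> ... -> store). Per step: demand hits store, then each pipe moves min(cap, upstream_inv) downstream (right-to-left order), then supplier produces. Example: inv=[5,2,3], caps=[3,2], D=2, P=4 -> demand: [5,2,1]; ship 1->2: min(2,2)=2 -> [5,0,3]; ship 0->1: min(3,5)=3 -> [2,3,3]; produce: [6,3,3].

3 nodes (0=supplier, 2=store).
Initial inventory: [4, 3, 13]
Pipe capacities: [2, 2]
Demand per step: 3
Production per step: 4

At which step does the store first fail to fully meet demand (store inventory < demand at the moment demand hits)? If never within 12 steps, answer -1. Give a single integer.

Step 1: demand=3,sold=3 ship[1->2]=2 ship[0->1]=2 prod=4 -> [6 3 12]
Step 2: demand=3,sold=3 ship[1->2]=2 ship[0->1]=2 prod=4 -> [8 3 11]
Step 3: demand=3,sold=3 ship[1->2]=2 ship[0->1]=2 prod=4 -> [10 3 10]
Step 4: demand=3,sold=3 ship[1->2]=2 ship[0->1]=2 prod=4 -> [12 3 9]
Step 5: demand=3,sold=3 ship[1->2]=2 ship[0->1]=2 prod=4 -> [14 3 8]
Step 6: demand=3,sold=3 ship[1->2]=2 ship[0->1]=2 prod=4 -> [16 3 7]
Step 7: demand=3,sold=3 ship[1->2]=2 ship[0->1]=2 prod=4 -> [18 3 6]
Step 8: demand=3,sold=3 ship[1->2]=2 ship[0->1]=2 prod=4 -> [20 3 5]
Step 9: demand=3,sold=3 ship[1->2]=2 ship[0->1]=2 prod=4 -> [22 3 4]
Step 10: demand=3,sold=3 ship[1->2]=2 ship[0->1]=2 prod=4 -> [24 3 3]
Step 11: demand=3,sold=3 ship[1->2]=2 ship[0->1]=2 prod=4 -> [26 3 2]
Step 12: demand=3,sold=2 ship[1->2]=2 ship[0->1]=2 prod=4 -> [28 3 2]
First stockout at step 12

12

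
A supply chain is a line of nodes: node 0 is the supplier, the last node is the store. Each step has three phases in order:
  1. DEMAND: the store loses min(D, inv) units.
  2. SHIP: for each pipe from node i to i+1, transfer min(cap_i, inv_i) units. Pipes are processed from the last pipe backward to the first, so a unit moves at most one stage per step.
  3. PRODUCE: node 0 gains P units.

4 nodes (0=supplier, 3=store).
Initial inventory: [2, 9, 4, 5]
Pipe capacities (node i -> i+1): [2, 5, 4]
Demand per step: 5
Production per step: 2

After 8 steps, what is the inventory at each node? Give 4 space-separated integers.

Step 1: demand=5,sold=5 ship[2->3]=4 ship[1->2]=5 ship[0->1]=2 prod=2 -> inv=[2 6 5 4]
Step 2: demand=5,sold=4 ship[2->3]=4 ship[1->2]=5 ship[0->1]=2 prod=2 -> inv=[2 3 6 4]
Step 3: demand=5,sold=4 ship[2->3]=4 ship[1->2]=3 ship[0->1]=2 prod=2 -> inv=[2 2 5 4]
Step 4: demand=5,sold=4 ship[2->3]=4 ship[1->2]=2 ship[0->1]=2 prod=2 -> inv=[2 2 3 4]
Step 5: demand=5,sold=4 ship[2->3]=3 ship[1->2]=2 ship[0->1]=2 prod=2 -> inv=[2 2 2 3]
Step 6: demand=5,sold=3 ship[2->3]=2 ship[1->2]=2 ship[0->1]=2 prod=2 -> inv=[2 2 2 2]
Step 7: demand=5,sold=2 ship[2->3]=2 ship[1->2]=2 ship[0->1]=2 prod=2 -> inv=[2 2 2 2]
Step 8: demand=5,sold=2 ship[2->3]=2 ship[1->2]=2 ship[0->1]=2 prod=2 -> inv=[2 2 2 2]

2 2 2 2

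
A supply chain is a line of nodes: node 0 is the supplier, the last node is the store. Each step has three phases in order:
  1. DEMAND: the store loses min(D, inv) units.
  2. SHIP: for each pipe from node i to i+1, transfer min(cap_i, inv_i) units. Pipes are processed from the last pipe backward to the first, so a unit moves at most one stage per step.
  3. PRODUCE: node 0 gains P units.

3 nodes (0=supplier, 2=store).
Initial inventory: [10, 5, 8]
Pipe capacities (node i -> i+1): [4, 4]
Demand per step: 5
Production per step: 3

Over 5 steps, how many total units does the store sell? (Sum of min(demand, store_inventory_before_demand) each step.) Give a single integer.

Step 1: sold=5 (running total=5) -> [9 5 7]
Step 2: sold=5 (running total=10) -> [8 5 6]
Step 3: sold=5 (running total=15) -> [7 5 5]
Step 4: sold=5 (running total=20) -> [6 5 4]
Step 5: sold=4 (running total=24) -> [5 5 4]

Answer: 24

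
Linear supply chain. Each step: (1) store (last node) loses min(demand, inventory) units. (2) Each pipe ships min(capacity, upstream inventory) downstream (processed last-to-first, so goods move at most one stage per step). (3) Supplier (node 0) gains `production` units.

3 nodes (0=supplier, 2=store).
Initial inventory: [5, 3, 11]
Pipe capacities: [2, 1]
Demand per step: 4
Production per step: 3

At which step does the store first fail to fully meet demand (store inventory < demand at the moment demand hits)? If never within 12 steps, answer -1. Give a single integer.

Step 1: demand=4,sold=4 ship[1->2]=1 ship[0->1]=2 prod=3 -> [6 4 8]
Step 2: demand=4,sold=4 ship[1->2]=1 ship[0->1]=2 prod=3 -> [7 5 5]
Step 3: demand=4,sold=4 ship[1->2]=1 ship[0->1]=2 prod=3 -> [8 6 2]
Step 4: demand=4,sold=2 ship[1->2]=1 ship[0->1]=2 prod=3 -> [9 7 1]
Step 5: demand=4,sold=1 ship[1->2]=1 ship[0->1]=2 prod=3 -> [10 8 1]
Step 6: demand=4,sold=1 ship[1->2]=1 ship[0->1]=2 prod=3 -> [11 9 1]
Step 7: demand=4,sold=1 ship[1->2]=1 ship[0->1]=2 prod=3 -> [12 10 1]
Step 8: demand=4,sold=1 ship[1->2]=1 ship[0->1]=2 prod=3 -> [13 11 1]
Step 9: demand=4,sold=1 ship[1->2]=1 ship[0->1]=2 prod=3 -> [14 12 1]
Step 10: demand=4,sold=1 ship[1->2]=1 ship[0->1]=2 prod=3 -> [15 13 1]
Step 11: demand=4,sold=1 ship[1->2]=1 ship[0->1]=2 prod=3 -> [16 14 1]
Step 12: demand=4,sold=1 ship[1->2]=1 ship[0->1]=2 prod=3 -> [17 15 1]
First stockout at step 4

4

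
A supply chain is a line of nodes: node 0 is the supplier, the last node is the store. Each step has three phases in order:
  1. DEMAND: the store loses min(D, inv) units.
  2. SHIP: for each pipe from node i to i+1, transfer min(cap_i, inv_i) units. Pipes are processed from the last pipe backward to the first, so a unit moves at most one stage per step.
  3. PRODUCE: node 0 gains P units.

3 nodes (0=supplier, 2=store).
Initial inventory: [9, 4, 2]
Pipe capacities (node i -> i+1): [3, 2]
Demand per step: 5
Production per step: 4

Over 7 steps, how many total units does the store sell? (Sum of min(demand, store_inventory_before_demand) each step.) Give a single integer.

Answer: 14

Derivation:
Step 1: sold=2 (running total=2) -> [10 5 2]
Step 2: sold=2 (running total=4) -> [11 6 2]
Step 3: sold=2 (running total=6) -> [12 7 2]
Step 4: sold=2 (running total=8) -> [13 8 2]
Step 5: sold=2 (running total=10) -> [14 9 2]
Step 6: sold=2 (running total=12) -> [15 10 2]
Step 7: sold=2 (running total=14) -> [16 11 2]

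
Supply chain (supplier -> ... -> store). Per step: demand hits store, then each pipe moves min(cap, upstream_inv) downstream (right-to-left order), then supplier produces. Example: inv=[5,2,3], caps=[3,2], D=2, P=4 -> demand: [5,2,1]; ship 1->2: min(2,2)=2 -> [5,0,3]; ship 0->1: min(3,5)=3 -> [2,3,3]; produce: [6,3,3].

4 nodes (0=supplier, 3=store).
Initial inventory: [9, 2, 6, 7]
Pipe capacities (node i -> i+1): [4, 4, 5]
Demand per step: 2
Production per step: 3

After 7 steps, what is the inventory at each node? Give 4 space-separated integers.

Step 1: demand=2,sold=2 ship[2->3]=5 ship[1->2]=2 ship[0->1]=4 prod=3 -> inv=[8 4 3 10]
Step 2: demand=2,sold=2 ship[2->3]=3 ship[1->2]=4 ship[0->1]=4 prod=3 -> inv=[7 4 4 11]
Step 3: demand=2,sold=2 ship[2->3]=4 ship[1->2]=4 ship[0->1]=4 prod=3 -> inv=[6 4 4 13]
Step 4: demand=2,sold=2 ship[2->3]=4 ship[1->2]=4 ship[0->1]=4 prod=3 -> inv=[5 4 4 15]
Step 5: demand=2,sold=2 ship[2->3]=4 ship[1->2]=4 ship[0->1]=4 prod=3 -> inv=[4 4 4 17]
Step 6: demand=2,sold=2 ship[2->3]=4 ship[1->2]=4 ship[0->1]=4 prod=3 -> inv=[3 4 4 19]
Step 7: demand=2,sold=2 ship[2->3]=4 ship[1->2]=4 ship[0->1]=3 prod=3 -> inv=[3 3 4 21]

3 3 4 21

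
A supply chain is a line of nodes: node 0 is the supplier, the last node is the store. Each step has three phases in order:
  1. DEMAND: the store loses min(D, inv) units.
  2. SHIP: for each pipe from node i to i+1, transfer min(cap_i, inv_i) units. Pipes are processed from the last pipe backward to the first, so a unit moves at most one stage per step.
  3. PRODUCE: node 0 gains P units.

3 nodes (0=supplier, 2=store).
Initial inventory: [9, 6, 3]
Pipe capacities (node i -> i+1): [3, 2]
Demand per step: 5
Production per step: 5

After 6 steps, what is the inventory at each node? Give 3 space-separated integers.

Step 1: demand=5,sold=3 ship[1->2]=2 ship[0->1]=3 prod=5 -> inv=[11 7 2]
Step 2: demand=5,sold=2 ship[1->2]=2 ship[0->1]=3 prod=5 -> inv=[13 8 2]
Step 3: demand=5,sold=2 ship[1->2]=2 ship[0->1]=3 prod=5 -> inv=[15 9 2]
Step 4: demand=5,sold=2 ship[1->2]=2 ship[0->1]=3 prod=5 -> inv=[17 10 2]
Step 5: demand=5,sold=2 ship[1->2]=2 ship[0->1]=3 prod=5 -> inv=[19 11 2]
Step 6: demand=5,sold=2 ship[1->2]=2 ship[0->1]=3 prod=5 -> inv=[21 12 2]

21 12 2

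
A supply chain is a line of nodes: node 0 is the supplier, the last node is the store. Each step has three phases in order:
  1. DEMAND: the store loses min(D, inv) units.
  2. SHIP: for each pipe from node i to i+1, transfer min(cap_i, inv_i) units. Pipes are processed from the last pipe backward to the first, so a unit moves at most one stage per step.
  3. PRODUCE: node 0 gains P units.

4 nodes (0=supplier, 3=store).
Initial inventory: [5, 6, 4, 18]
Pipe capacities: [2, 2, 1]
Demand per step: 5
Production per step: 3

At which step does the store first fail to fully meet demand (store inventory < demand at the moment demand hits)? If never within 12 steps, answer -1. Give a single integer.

Step 1: demand=5,sold=5 ship[2->3]=1 ship[1->2]=2 ship[0->1]=2 prod=3 -> [6 6 5 14]
Step 2: demand=5,sold=5 ship[2->3]=1 ship[1->2]=2 ship[0->1]=2 prod=3 -> [7 6 6 10]
Step 3: demand=5,sold=5 ship[2->3]=1 ship[1->2]=2 ship[0->1]=2 prod=3 -> [8 6 7 6]
Step 4: demand=5,sold=5 ship[2->3]=1 ship[1->2]=2 ship[0->1]=2 prod=3 -> [9 6 8 2]
Step 5: demand=5,sold=2 ship[2->3]=1 ship[1->2]=2 ship[0->1]=2 prod=3 -> [10 6 9 1]
Step 6: demand=5,sold=1 ship[2->3]=1 ship[1->2]=2 ship[0->1]=2 prod=3 -> [11 6 10 1]
Step 7: demand=5,sold=1 ship[2->3]=1 ship[1->2]=2 ship[0->1]=2 prod=3 -> [12 6 11 1]
Step 8: demand=5,sold=1 ship[2->3]=1 ship[1->2]=2 ship[0->1]=2 prod=3 -> [13 6 12 1]
Step 9: demand=5,sold=1 ship[2->3]=1 ship[1->2]=2 ship[0->1]=2 prod=3 -> [14 6 13 1]
Step 10: demand=5,sold=1 ship[2->3]=1 ship[1->2]=2 ship[0->1]=2 prod=3 -> [15 6 14 1]
Step 11: demand=5,sold=1 ship[2->3]=1 ship[1->2]=2 ship[0->1]=2 prod=3 -> [16 6 15 1]
Step 12: demand=5,sold=1 ship[2->3]=1 ship[1->2]=2 ship[0->1]=2 prod=3 -> [17 6 16 1]
First stockout at step 5

5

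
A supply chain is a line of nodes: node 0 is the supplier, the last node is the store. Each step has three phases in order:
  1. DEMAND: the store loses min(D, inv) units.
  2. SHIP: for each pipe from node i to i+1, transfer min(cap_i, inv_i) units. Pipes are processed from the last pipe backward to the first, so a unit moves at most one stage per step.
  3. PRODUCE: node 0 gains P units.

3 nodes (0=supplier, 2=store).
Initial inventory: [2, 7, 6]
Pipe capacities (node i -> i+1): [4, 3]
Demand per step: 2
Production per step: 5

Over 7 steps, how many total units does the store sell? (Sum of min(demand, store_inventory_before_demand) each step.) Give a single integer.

Answer: 14

Derivation:
Step 1: sold=2 (running total=2) -> [5 6 7]
Step 2: sold=2 (running total=4) -> [6 7 8]
Step 3: sold=2 (running total=6) -> [7 8 9]
Step 4: sold=2 (running total=8) -> [8 9 10]
Step 5: sold=2 (running total=10) -> [9 10 11]
Step 6: sold=2 (running total=12) -> [10 11 12]
Step 7: sold=2 (running total=14) -> [11 12 13]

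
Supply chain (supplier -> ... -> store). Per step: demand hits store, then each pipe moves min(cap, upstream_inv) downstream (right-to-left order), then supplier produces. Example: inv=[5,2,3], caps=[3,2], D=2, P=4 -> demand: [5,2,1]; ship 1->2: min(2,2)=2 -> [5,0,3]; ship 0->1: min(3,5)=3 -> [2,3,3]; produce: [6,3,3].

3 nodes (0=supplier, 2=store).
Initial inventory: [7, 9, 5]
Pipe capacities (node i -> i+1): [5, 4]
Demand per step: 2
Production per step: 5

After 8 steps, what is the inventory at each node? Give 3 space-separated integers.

Step 1: demand=2,sold=2 ship[1->2]=4 ship[0->1]=5 prod=5 -> inv=[7 10 7]
Step 2: demand=2,sold=2 ship[1->2]=4 ship[0->1]=5 prod=5 -> inv=[7 11 9]
Step 3: demand=2,sold=2 ship[1->2]=4 ship[0->1]=5 prod=5 -> inv=[7 12 11]
Step 4: demand=2,sold=2 ship[1->2]=4 ship[0->1]=5 prod=5 -> inv=[7 13 13]
Step 5: demand=2,sold=2 ship[1->2]=4 ship[0->1]=5 prod=5 -> inv=[7 14 15]
Step 6: demand=2,sold=2 ship[1->2]=4 ship[0->1]=5 prod=5 -> inv=[7 15 17]
Step 7: demand=2,sold=2 ship[1->2]=4 ship[0->1]=5 prod=5 -> inv=[7 16 19]
Step 8: demand=2,sold=2 ship[1->2]=4 ship[0->1]=5 prod=5 -> inv=[7 17 21]

7 17 21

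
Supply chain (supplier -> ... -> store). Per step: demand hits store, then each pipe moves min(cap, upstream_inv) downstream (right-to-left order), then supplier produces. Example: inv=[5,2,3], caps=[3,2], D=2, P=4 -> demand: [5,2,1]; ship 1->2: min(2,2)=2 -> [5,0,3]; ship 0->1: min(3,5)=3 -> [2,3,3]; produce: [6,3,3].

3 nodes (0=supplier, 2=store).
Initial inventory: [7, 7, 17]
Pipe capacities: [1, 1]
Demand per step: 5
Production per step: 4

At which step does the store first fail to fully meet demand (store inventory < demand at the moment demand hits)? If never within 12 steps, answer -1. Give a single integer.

Step 1: demand=5,sold=5 ship[1->2]=1 ship[0->1]=1 prod=4 -> [10 7 13]
Step 2: demand=5,sold=5 ship[1->2]=1 ship[0->1]=1 prod=4 -> [13 7 9]
Step 3: demand=5,sold=5 ship[1->2]=1 ship[0->1]=1 prod=4 -> [16 7 5]
Step 4: demand=5,sold=5 ship[1->2]=1 ship[0->1]=1 prod=4 -> [19 7 1]
Step 5: demand=5,sold=1 ship[1->2]=1 ship[0->1]=1 prod=4 -> [22 7 1]
Step 6: demand=5,sold=1 ship[1->2]=1 ship[0->1]=1 prod=4 -> [25 7 1]
Step 7: demand=5,sold=1 ship[1->2]=1 ship[0->1]=1 prod=4 -> [28 7 1]
Step 8: demand=5,sold=1 ship[1->2]=1 ship[0->1]=1 prod=4 -> [31 7 1]
Step 9: demand=5,sold=1 ship[1->2]=1 ship[0->1]=1 prod=4 -> [34 7 1]
Step 10: demand=5,sold=1 ship[1->2]=1 ship[0->1]=1 prod=4 -> [37 7 1]
Step 11: demand=5,sold=1 ship[1->2]=1 ship[0->1]=1 prod=4 -> [40 7 1]
Step 12: demand=5,sold=1 ship[1->2]=1 ship[0->1]=1 prod=4 -> [43 7 1]
First stockout at step 5

5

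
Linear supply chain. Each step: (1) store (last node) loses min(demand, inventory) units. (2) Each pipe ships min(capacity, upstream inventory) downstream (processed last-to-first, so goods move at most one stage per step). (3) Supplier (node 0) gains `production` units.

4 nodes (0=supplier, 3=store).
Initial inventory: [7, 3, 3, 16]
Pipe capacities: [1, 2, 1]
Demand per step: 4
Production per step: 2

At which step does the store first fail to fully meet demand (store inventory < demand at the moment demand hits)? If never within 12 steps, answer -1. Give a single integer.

Step 1: demand=4,sold=4 ship[2->3]=1 ship[1->2]=2 ship[0->1]=1 prod=2 -> [8 2 4 13]
Step 2: demand=4,sold=4 ship[2->3]=1 ship[1->2]=2 ship[0->1]=1 prod=2 -> [9 1 5 10]
Step 3: demand=4,sold=4 ship[2->3]=1 ship[1->2]=1 ship[0->1]=1 prod=2 -> [10 1 5 7]
Step 4: demand=4,sold=4 ship[2->3]=1 ship[1->2]=1 ship[0->1]=1 prod=2 -> [11 1 5 4]
Step 5: demand=4,sold=4 ship[2->3]=1 ship[1->2]=1 ship[0->1]=1 prod=2 -> [12 1 5 1]
Step 6: demand=4,sold=1 ship[2->3]=1 ship[1->2]=1 ship[0->1]=1 prod=2 -> [13 1 5 1]
Step 7: demand=4,sold=1 ship[2->3]=1 ship[1->2]=1 ship[0->1]=1 prod=2 -> [14 1 5 1]
Step 8: demand=4,sold=1 ship[2->3]=1 ship[1->2]=1 ship[0->1]=1 prod=2 -> [15 1 5 1]
Step 9: demand=4,sold=1 ship[2->3]=1 ship[1->2]=1 ship[0->1]=1 prod=2 -> [16 1 5 1]
Step 10: demand=4,sold=1 ship[2->3]=1 ship[1->2]=1 ship[0->1]=1 prod=2 -> [17 1 5 1]
Step 11: demand=4,sold=1 ship[2->3]=1 ship[1->2]=1 ship[0->1]=1 prod=2 -> [18 1 5 1]
Step 12: demand=4,sold=1 ship[2->3]=1 ship[1->2]=1 ship[0->1]=1 prod=2 -> [19 1 5 1]
First stockout at step 6

6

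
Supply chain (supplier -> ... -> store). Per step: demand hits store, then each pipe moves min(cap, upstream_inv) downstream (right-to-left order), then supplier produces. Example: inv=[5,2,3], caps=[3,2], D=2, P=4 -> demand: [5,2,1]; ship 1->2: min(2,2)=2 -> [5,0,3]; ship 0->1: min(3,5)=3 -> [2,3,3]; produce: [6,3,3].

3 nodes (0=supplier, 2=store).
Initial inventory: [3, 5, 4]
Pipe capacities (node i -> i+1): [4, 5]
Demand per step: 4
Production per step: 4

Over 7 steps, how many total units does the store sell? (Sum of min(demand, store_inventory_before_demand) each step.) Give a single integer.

Answer: 28

Derivation:
Step 1: sold=4 (running total=4) -> [4 3 5]
Step 2: sold=4 (running total=8) -> [4 4 4]
Step 3: sold=4 (running total=12) -> [4 4 4]
Step 4: sold=4 (running total=16) -> [4 4 4]
Step 5: sold=4 (running total=20) -> [4 4 4]
Step 6: sold=4 (running total=24) -> [4 4 4]
Step 7: sold=4 (running total=28) -> [4 4 4]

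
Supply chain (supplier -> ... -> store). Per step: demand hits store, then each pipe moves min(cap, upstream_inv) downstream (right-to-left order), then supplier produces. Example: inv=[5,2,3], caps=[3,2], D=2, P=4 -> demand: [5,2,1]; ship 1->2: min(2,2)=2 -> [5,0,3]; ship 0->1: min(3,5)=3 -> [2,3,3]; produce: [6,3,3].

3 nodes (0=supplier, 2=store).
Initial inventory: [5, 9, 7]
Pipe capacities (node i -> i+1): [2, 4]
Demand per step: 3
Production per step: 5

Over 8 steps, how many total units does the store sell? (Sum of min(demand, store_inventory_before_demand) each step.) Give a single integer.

Answer: 24

Derivation:
Step 1: sold=3 (running total=3) -> [8 7 8]
Step 2: sold=3 (running total=6) -> [11 5 9]
Step 3: sold=3 (running total=9) -> [14 3 10]
Step 4: sold=3 (running total=12) -> [17 2 10]
Step 5: sold=3 (running total=15) -> [20 2 9]
Step 6: sold=3 (running total=18) -> [23 2 8]
Step 7: sold=3 (running total=21) -> [26 2 7]
Step 8: sold=3 (running total=24) -> [29 2 6]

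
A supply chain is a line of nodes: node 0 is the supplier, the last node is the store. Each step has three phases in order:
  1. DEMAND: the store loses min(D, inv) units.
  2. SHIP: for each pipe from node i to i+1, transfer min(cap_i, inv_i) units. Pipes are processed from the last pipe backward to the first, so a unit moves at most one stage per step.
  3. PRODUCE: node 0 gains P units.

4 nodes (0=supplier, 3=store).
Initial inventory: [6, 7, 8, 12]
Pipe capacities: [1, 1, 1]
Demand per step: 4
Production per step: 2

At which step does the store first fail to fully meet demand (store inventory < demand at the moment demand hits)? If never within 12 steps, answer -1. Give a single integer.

Step 1: demand=4,sold=4 ship[2->3]=1 ship[1->2]=1 ship[0->1]=1 prod=2 -> [7 7 8 9]
Step 2: demand=4,sold=4 ship[2->3]=1 ship[1->2]=1 ship[0->1]=1 prod=2 -> [8 7 8 6]
Step 3: demand=4,sold=4 ship[2->3]=1 ship[1->2]=1 ship[0->1]=1 prod=2 -> [9 7 8 3]
Step 4: demand=4,sold=3 ship[2->3]=1 ship[1->2]=1 ship[0->1]=1 prod=2 -> [10 7 8 1]
Step 5: demand=4,sold=1 ship[2->3]=1 ship[1->2]=1 ship[0->1]=1 prod=2 -> [11 7 8 1]
Step 6: demand=4,sold=1 ship[2->3]=1 ship[1->2]=1 ship[0->1]=1 prod=2 -> [12 7 8 1]
Step 7: demand=4,sold=1 ship[2->3]=1 ship[1->2]=1 ship[0->1]=1 prod=2 -> [13 7 8 1]
Step 8: demand=4,sold=1 ship[2->3]=1 ship[1->2]=1 ship[0->1]=1 prod=2 -> [14 7 8 1]
Step 9: demand=4,sold=1 ship[2->3]=1 ship[1->2]=1 ship[0->1]=1 prod=2 -> [15 7 8 1]
Step 10: demand=4,sold=1 ship[2->3]=1 ship[1->2]=1 ship[0->1]=1 prod=2 -> [16 7 8 1]
Step 11: demand=4,sold=1 ship[2->3]=1 ship[1->2]=1 ship[0->1]=1 prod=2 -> [17 7 8 1]
Step 12: demand=4,sold=1 ship[2->3]=1 ship[1->2]=1 ship[0->1]=1 prod=2 -> [18 7 8 1]
First stockout at step 4

4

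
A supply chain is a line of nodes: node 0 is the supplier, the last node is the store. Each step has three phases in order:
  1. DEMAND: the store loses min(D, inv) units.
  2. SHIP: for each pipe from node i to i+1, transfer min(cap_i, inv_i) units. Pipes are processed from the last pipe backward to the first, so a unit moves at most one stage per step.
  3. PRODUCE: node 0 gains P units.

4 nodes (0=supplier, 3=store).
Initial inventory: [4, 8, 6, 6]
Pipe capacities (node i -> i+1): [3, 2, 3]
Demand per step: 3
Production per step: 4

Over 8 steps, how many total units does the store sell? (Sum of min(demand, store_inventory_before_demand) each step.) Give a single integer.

Step 1: sold=3 (running total=3) -> [5 9 5 6]
Step 2: sold=3 (running total=6) -> [6 10 4 6]
Step 3: sold=3 (running total=9) -> [7 11 3 6]
Step 4: sold=3 (running total=12) -> [8 12 2 6]
Step 5: sold=3 (running total=15) -> [9 13 2 5]
Step 6: sold=3 (running total=18) -> [10 14 2 4]
Step 7: sold=3 (running total=21) -> [11 15 2 3]
Step 8: sold=3 (running total=24) -> [12 16 2 2]

Answer: 24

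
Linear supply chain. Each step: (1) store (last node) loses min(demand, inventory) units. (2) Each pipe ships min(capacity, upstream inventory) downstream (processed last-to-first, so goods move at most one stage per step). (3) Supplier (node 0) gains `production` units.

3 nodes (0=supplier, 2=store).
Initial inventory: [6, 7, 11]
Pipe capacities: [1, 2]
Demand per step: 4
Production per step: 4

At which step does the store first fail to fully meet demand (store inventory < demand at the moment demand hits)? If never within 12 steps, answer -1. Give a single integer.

Step 1: demand=4,sold=4 ship[1->2]=2 ship[0->1]=1 prod=4 -> [9 6 9]
Step 2: demand=4,sold=4 ship[1->2]=2 ship[0->1]=1 prod=4 -> [12 5 7]
Step 3: demand=4,sold=4 ship[1->2]=2 ship[0->1]=1 prod=4 -> [15 4 5]
Step 4: demand=4,sold=4 ship[1->2]=2 ship[0->1]=1 prod=4 -> [18 3 3]
Step 5: demand=4,sold=3 ship[1->2]=2 ship[0->1]=1 prod=4 -> [21 2 2]
Step 6: demand=4,sold=2 ship[1->2]=2 ship[0->1]=1 prod=4 -> [24 1 2]
Step 7: demand=4,sold=2 ship[1->2]=1 ship[0->1]=1 prod=4 -> [27 1 1]
Step 8: demand=4,sold=1 ship[1->2]=1 ship[0->1]=1 prod=4 -> [30 1 1]
Step 9: demand=4,sold=1 ship[1->2]=1 ship[0->1]=1 prod=4 -> [33 1 1]
Step 10: demand=4,sold=1 ship[1->2]=1 ship[0->1]=1 prod=4 -> [36 1 1]
Step 11: demand=4,sold=1 ship[1->2]=1 ship[0->1]=1 prod=4 -> [39 1 1]
Step 12: demand=4,sold=1 ship[1->2]=1 ship[0->1]=1 prod=4 -> [42 1 1]
First stockout at step 5

5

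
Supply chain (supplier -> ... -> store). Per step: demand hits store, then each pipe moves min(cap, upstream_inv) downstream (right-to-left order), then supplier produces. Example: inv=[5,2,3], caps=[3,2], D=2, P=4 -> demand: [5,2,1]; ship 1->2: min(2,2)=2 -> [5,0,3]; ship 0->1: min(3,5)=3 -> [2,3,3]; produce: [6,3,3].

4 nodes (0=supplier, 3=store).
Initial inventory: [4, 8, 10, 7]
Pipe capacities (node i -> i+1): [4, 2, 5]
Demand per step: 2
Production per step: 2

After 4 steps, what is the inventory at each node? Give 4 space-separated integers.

Step 1: demand=2,sold=2 ship[2->3]=5 ship[1->2]=2 ship[0->1]=4 prod=2 -> inv=[2 10 7 10]
Step 2: demand=2,sold=2 ship[2->3]=5 ship[1->2]=2 ship[0->1]=2 prod=2 -> inv=[2 10 4 13]
Step 3: demand=2,sold=2 ship[2->3]=4 ship[1->2]=2 ship[0->1]=2 prod=2 -> inv=[2 10 2 15]
Step 4: demand=2,sold=2 ship[2->3]=2 ship[1->2]=2 ship[0->1]=2 prod=2 -> inv=[2 10 2 15]

2 10 2 15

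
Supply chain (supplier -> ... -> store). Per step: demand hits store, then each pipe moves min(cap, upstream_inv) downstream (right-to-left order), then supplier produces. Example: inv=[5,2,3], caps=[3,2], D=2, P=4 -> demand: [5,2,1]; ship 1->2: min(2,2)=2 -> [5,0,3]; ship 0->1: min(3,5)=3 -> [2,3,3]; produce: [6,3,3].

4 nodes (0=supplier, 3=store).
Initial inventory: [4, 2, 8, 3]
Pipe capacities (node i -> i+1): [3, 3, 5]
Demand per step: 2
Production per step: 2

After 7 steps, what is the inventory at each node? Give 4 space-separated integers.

Step 1: demand=2,sold=2 ship[2->3]=5 ship[1->2]=2 ship[0->1]=3 prod=2 -> inv=[3 3 5 6]
Step 2: demand=2,sold=2 ship[2->3]=5 ship[1->2]=3 ship[0->1]=3 prod=2 -> inv=[2 3 3 9]
Step 3: demand=2,sold=2 ship[2->3]=3 ship[1->2]=3 ship[0->1]=2 prod=2 -> inv=[2 2 3 10]
Step 4: demand=2,sold=2 ship[2->3]=3 ship[1->2]=2 ship[0->1]=2 prod=2 -> inv=[2 2 2 11]
Step 5: demand=2,sold=2 ship[2->3]=2 ship[1->2]=2 ship[0->1]=2 prod=2 -> inv=[2 2 2 11]
Step 6: demand=2,sold=2 ship[2->3]=2 ship[1->2]=2 ship[0->1]=2 prod=2 -> inv=[2 2 2 11]
Step 7: demand=2,sold=2 ship[2->3]=2 ship[1->2]=2 ship[0->1]=2 prod=2 -> inv=[2 2 2 11]

2 2 2 11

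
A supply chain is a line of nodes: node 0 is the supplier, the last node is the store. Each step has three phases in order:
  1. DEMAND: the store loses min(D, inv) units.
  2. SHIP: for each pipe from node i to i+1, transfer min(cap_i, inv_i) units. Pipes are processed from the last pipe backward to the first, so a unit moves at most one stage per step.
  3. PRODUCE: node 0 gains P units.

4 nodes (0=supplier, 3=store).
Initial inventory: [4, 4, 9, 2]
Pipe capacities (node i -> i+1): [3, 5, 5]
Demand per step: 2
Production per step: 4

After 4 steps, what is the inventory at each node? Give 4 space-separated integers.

Step 1: demand=2,sold=2 ship[2->3]=5 ship[1->2]=4 ship[0->1]=3 prod=4 -> inv=[5 3 8 5]
Step 2: demand=2,sold=2 ship[2->3]=5 ship[1->2]=3 ship[0->1]=3 prod=4 -> inv=[6 3 6 8]
Step 3: demand=2,sold=2 ship[2->3]=5 ship[1->2]=3 ship[0->1]=3 prod=4 -> inv=[7 3 4 11]
Step 4: demand=2,sold=2 ship[2->3]=4 ship[1->2]=3 ship[0->1]=3 prod=4 -> inv=[8 3 3 13]

8 3 3 13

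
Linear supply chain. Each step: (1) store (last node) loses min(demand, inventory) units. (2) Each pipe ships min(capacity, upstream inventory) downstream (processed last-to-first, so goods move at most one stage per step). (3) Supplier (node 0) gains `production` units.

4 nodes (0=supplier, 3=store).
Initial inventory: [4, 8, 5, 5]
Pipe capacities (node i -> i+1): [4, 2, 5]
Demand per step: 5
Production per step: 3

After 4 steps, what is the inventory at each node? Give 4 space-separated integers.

Step 1: demand=5,sold=5 ship[2->3]=5 ship[1->2]=2 ship[0->1]=4 prod=3 -> inv=[3 10 2 5]
Step 2: demand=5,sold=5 ship[2->3]=2 ship[1->2]=2 ship[0->1]=3 prod=3 -> inv=[3 11 2 2]
Step 3: demand=5,sold=2 ship[2->3]=2 ship[1->2]=2 ship[0->1]=3 prod=3 -> inv=[3 12 2 2]
Step 4: demand=5,sold=2 ship[2->3]=2 ship[1->2]=2 ship[0->1]=3 prod=3 -> inv=[3 13 2 2]

3 13 2 2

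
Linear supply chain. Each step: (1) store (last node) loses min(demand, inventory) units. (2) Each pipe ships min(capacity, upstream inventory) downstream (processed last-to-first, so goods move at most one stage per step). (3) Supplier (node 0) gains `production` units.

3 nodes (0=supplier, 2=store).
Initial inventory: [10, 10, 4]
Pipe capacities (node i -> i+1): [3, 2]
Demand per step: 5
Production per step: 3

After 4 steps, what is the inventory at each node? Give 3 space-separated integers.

Step 1: demand=5,sold=4 ship[1->2]=2 ship[0->1]=3 prod=3 -> inv=[10 11 2]
Step 2: demand=5,sold=2 ship[1->2]=2 ship[0->1]=3 prod=3 -> inv=[10 12 2]
Step 3: demand=5,sold=2 ship[1->2]=2 ship[0->1]=3 prod=3 -> inv=[10 13 2]
Step 4: demand=5,sold=2 ship[1->2]=2 ship[0->1]=3 prod=3 -> inv=[10 14 2]

10 14 2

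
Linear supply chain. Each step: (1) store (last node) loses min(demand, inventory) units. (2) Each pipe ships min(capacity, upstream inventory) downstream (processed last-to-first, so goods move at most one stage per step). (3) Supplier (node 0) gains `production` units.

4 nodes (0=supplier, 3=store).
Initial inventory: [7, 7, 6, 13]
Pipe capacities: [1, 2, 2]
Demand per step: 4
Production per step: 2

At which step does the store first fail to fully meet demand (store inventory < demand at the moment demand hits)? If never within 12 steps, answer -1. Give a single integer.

Step 1: demand=4,sold=4 ship[2->3]=2 ship[1->2]=2 ship[0->1]=1 prod=2 -> [8 6 6 11]
Step 2: demand=4,sold=4 ship[2->3]=2 ship[1->2]=2 ship[0->1]=1 prod=2 -> [9 5 6 9]
Step 3: demand=4,sold=4 ship[2->3]=2 ship[1->2]=2 ship[0->1]=1 prod=2 -> [10 4 6 7]
Step 4: demand=4,sold=4 ship[2->3]=2 ship[1->2]=2 ship[0->1]=1 prod=2 -> [11 3 6 5]
Step 5: demand=4,sold=4 ship[2->3]=2 ship[1->2]=2 ship[0->1]=1 prod=2 -> [12 2 6 3]
Step 6: demand=4,sold=3 ship[2->3]=2 ship[1->2]=2 ship[0->1]=1 prod=2 -> [13 1 6 2]
Step 7: demand=4,sold=2 ship[2->3]=2 ship[1->2]=1 ship[0->1]=1 prod=2 -> [14 1 5 2]
Step 8: demand=4,sold=2 ship[2->3]=2 ship[1->2]=1 ship[0->1]=1 prod=2 -> [15 1 4 2]
Step 9: demand=4,sold=2 ship[2->3]=2 ship[1->2]=1 ship[0->1]=1 prod=2 -> [16 1 3 2]
Step 10: demand=4,sold=2 ship[2->3]=2 ship[1->2]=1 ship[0->1]=1 prod=2 -> [17 1 2 2]
Step 11: demand=4,sold=2 ship[2->3]=2 ship[1->2]=1 ship[0->1]=1 prod=2 -> [18 1 1 2]
Step 12: demand=4,sold=2 ship[2->3]=1 ship[1->2]=1 ship[0->1]=1 prod=2 -> [19 1 1 1]
First stockout at step 6

6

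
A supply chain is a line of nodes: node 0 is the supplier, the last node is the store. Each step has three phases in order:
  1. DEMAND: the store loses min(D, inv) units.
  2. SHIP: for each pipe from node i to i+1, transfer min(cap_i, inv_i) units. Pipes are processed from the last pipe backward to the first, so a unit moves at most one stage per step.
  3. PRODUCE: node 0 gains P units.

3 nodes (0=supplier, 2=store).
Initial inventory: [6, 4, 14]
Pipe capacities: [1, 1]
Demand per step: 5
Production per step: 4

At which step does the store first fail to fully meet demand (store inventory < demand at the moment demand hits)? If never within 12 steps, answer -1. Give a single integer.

Step 1: demand=5,sold=5 ship[1->2]=1 ship[0->1]=1 prod=4 -> [9 4 10]
Step 2: demand=5,sold=5 ship[1->2]=1 ship[0->1]=1 prod=4 -> [12 4 6]
Step 3: demand=5,sold=5 ship[1->2]=1 ship[0->1]=1 prod=4 -> [15 4 2]
Step 4: demand=5,sold=2 ship[1->2]=1 ship[0->1]=1 prod=4 -> [18 4 1]
Step 5: demand=5,sold=1 ship[1->2]=1 ship[0->1]=1 prod=4 -> [21 4 1]
Step 6: demand=5,sold=1 ship[1->2]=1 ship[0->1]=1 prod=4 -> [24 4 1]
Step 7: demand=5,sold=1 ship[1->2]=1 ship[0->1]=1 prod=4 -> [27 4 1]
Step 8: demand=5,sold=1 ship[1->2]=1 ship[0->1]=1 prod=4 -> [30 4 1]
Step 9: demand=5,sold=1 ship[1->2]=1 ship[0->1]=1 prod=4 -> [33 4 1]
Step 10: demand=5,sold=1 ship[1->2]=1 ship[0->1]=1 prod=4 -> [36 4 1]
Step 11: demand=5,sold=1 ship[1->2]=1 ship[0->1]=1 prod=4 -> [39 4 1]
Step 12: demand=5,sold=1 ship[1->2]=1 ship[0->1]=1 prod=4 -> [42 4 1]
First stockout at step 4

4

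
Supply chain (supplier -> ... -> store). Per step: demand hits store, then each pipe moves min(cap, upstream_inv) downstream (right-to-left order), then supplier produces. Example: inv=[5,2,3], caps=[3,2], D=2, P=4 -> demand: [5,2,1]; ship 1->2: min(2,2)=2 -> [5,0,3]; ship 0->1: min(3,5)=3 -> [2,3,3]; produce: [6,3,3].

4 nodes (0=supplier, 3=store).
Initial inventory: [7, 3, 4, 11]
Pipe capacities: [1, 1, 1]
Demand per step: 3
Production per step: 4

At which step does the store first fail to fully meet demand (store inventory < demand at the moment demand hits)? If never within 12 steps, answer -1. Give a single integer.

Step 1: demand=3,sold=3 ship[2->3]=1 ship[1->2]=1 ship[0->1]=1 prod=4 -> [10 3 4 9]
Step 2: demand=3,sold=3 ship[2->3]=1 ship[1->2]=1 ship[0->1]=1 prod=4 -> [13 3 4 7]
Step 3: demand=3,sold=3 ship[2->3]=1 ship[1->2]=1 ship[0->1]=1 prod=4 -> [16 3 4 5]
Step 4: demand=3,sold=3 ship[2->3]=1 ship[1->2]=1 ship[0->1]=1 prod=4 -> [19 3 4 3]
Step 5: demand=3,sold=3 ship[2->3]=1 ship[1->2]=1 ship[0->1]=1 prod=4 -> [22 3 4 1]
Step 6: demand=3,sold=1 ship[2->3]=1 ship[1->2]=1 ship[0->1]=1 prod=4 -> [25 3 4 1]
Step 7: demand=3,sold=1 ship[2->3]=1 ship[1->2]=1 ship[0->1]=1 prod=4 -> [28 3 4 1]
Step 8: demand=3,sold=1 ship[2->3]=1 ship[1->2]=1 ship[0->1]=1 prod=4 -> [31 3 4 1]
Step 9: demand=3,sold=1 ship[2->3]=1 ship[1->2]=1 ship[0->1]=1 prod=4 -> [34 3 4 1]
Step 10: demand=3,sold=1 ship[2->3]=1 ship[1->2]=1 ship[0->1]=1 prod=4 -> [37 3 4 1]
Step 11: demand=3,sold=1 ship[2->3]=1 ship[1->2]=1 ship[0->1]=1 prod=4 -> [40 3 4 1]
Step 12: demand=3,sold=1 ship[2->3]=1 ship[1->2]=1 ship[0->1]=1 prod=4 -> [43 3 4 1]
First stockout at step 6

6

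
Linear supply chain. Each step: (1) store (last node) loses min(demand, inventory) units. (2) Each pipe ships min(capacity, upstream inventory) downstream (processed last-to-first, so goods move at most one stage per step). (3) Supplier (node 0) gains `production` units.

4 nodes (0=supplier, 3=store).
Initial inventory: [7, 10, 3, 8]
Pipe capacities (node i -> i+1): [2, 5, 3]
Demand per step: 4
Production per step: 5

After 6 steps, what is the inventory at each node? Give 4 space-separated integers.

Step 1: demand=4,sold=4 ship[2->3]=3 ship[1->2]=5 ship[0->1]=2 prod=5 -> inv=[10 7 5 7]
Step 2: demand=4,sold=4 ship[2->3]=3 ship[1->2]=5 ship[0->1]=2 prod=5 -> inv=[13 4 7 6]
Step 3: demand=4,sold=4 ship[2->3]=3 ship[1->2]=4 ship[0->1]=2 prod=5 -> inv=[16 2 8 5]
Step 4: demand=4,sold=4 ship[2->3]=3 ship[1->2]=2 ship[0->1]=2 prod=5 -> inv=[19 2 7 4]
Step 5: demand=4,sold=4 ship[2->3]=3 ship[1->2]=2 ship[0->1]=2 prod=5 -> inv=[22 2 6 3]
Step 6: demand=4,sold=3 ship[2->3]=3 ship[1->2]=2 ship[0->1]=2 prod=5 -> inv=[25 2 5 3]

25 2 5 3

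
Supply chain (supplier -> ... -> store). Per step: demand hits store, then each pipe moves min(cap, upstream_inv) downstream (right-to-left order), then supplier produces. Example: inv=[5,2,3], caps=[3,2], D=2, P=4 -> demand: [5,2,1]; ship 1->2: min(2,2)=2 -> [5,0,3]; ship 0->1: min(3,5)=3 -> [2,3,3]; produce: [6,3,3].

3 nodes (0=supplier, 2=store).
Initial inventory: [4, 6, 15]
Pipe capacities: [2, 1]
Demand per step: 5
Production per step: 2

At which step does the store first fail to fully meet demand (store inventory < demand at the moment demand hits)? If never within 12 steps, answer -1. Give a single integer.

Step 1: demand=5,sold=5 ship[1->2]=1 ship[0->1]=2 prod=2 -> [4 7 11]
Step 2: demand=5,sold=5 ship[1->2]=1 ship[0->1]=2 prod=2 -> [4 8 7]
Step 3: demand=5,sold=5 ship[1->2]=1 ship[0->1]=2 prod=2 -> [4 9 3]
Step 4: demand=5,sold=3 ship[1->2]=1 ship[0->1]=2 prod=2 -> [4 10 1]
Step 5: demand=5,sold=1 ship[1->2]=1 ship[0->1]=2 prod=2 -> [4 11 1]
Step 6: demand=5,sold=1 ship[1->2]=1 ship[0->1]=2 prod=2 -> [4 12 1]
Step 7: demand=5,sold=1 ship[1->2]=1 ship[0->1]=2 prod=2 -> [4 13 1]
Step 8: demand=5,sold=1 ship[1->2]=1 ship[0->1]=2 prod=2 -> [4 14 1]
Step 9: demand=5,sold=1 ship[1->2]=1 ship[0->1]=2 prod=2 -> [4 15 1]
Step 10: demand=5,sold=1 ship[1->2]=1 ship[0->1]=2 prod=2 -> [4 16 1]
Step 11: demand=5,sold=1 ship[1->2]=1 ship[0->1]=2 prod=2 -> [4 17 1]
Step 12: demand=5,sold=1 ship[1->2]=1 ship[0->1]=2 prod=2 -> [4 18 1]
First stockout at step 4

4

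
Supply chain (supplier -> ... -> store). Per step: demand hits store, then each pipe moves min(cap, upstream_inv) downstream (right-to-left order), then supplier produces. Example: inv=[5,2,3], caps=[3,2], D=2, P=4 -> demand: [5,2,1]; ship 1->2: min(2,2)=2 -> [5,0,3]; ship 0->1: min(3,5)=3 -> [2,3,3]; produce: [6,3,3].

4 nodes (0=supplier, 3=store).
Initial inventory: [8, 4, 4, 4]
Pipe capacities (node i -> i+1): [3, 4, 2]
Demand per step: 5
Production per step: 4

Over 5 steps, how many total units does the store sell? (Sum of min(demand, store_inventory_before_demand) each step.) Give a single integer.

Step 1: sold=4 (running total=4) -> [9 3 6 2]
Step 2: sold=2 (running total=6) -> [10 3 7 2]
Step 3: sold=2 (running total=8) -> [11 3 8 2]
Step 4: sold=2 (running total=10) -> [12 3 9 2]
Step 5: sold=2 (running total=12) -> [13 3 10 2]

Answer: 12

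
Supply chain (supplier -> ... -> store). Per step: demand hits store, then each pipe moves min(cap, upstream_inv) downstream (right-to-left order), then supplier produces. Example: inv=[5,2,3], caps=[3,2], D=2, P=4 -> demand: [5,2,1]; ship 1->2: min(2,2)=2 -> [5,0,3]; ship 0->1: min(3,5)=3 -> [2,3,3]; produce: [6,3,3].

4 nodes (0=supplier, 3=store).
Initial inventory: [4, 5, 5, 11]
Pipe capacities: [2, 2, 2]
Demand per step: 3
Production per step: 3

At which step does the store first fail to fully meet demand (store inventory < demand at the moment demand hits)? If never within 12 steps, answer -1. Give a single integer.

Step 1: demand=3,sold=3 ship[2->3]=2 ship[1->2]=2 ship[0->1]=2 prod=3 -> [5 5 5 10]
Step 2: demand=3,sold=3 ship[2->3]=2 ship[1->2]=2 ship[0->1]=2 prod=3 -> [6 5 5 9]
Step 3: demand=3,sold=3 ship[2->3]=2 ship[1->2]=2 ship[0->1]=2 prod=3 -> [7 5 5 8]
Step 4: demand=3,sold=3 ship[2->3]=2 ship[1->2]=2 ship[0->1]=2 prod=3 -> [8 5 5 7]
Step 5: demand=3,sold=3 ship[2->3]=2 ship[1->2]=2 ship[0->1]=2 prod=3 -> [9 5 5 6]
Step 6: demand=3,sold=3 ship[2->3]=2 ship[1->2]=2 ship[0->1]=2 prod=3 -> [10 5 5 5]
Step 7: demand=3,sold=3 ship[2->3]=2 ship[1->2]=2 ship[0->1]=2 prod=3 -> [11 5 5 4]
Step 8: demand=3,sold=3 ship[2->3]=2 ship[1->2]=2 ship[0->1]=2 prod=3 -> [12 5 5 3]
Step 9: demand=3,sold=3 ship[2->3]=2 ship[1->2]=2 ship[0->1]=2 prod=3 -> [13 5 5 2]
Step 10: demand=3,sold=2 ship[2->3]=2 ship[1->2]=2 ship[0->1]=2 prod=3 -> [14 5 5 2]
Step 11: demand=3,sold=2 ship[2->3]=2 ship[1->2]=2 ship[0->1]=2 prod=3 -> [15 5 5 2]
Step 12: demand=3,sold=2 ship[2->3]=2 ship[1->2]=2 ship[0->1]=2 prod=3 -> [16 5 5 2]
First stockout at step 10

10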